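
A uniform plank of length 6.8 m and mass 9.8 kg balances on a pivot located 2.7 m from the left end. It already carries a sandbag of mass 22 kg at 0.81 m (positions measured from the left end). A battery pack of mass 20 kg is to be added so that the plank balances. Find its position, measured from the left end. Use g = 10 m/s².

Choose the pivot (at 2.7 m from the left end) as the axis so the support reaction has zero arm there.
Beam weight: 9.8 × 10 = 98 N down at 3.4 m → arm 0.7 m, τ = 98 × 0.7 = 68.6 N·m clockwise.
Sandbag: 22 × 10 = 220 N down at 0.81 m → arm 1.89 m, τ = 220 × 1.89 = 415.8 N·m counterclockwise.
Net moment of existing loads = 347.2 N·m counterclockwise.
The battery pack weighs 20 × 10 = 200 N and must supply an equal clockwise moment, so its lever arm about the pivot is 347.2 / 200 = 1.74 m.
That puts it at 2.7 + 1.74 = 4.44 m from the left end.

x ≈ 4.44 m from the left end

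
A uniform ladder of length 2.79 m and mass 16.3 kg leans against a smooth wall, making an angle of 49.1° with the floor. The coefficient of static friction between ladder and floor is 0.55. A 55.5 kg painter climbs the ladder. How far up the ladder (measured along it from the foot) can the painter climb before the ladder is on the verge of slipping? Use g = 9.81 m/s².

d ≈ 1.88 m

Choose the foot of the ladder as the axis so the floor normal and friction both act there and drop out.
Ladder weight 16.3×9.81 = 159.9 N acts at 1.395 m along the ladder; its horizontal arm is 1.395·cos49.1° = 0.9134 m → τ = 146.1 N·m clockwise.
Painter weight 55.5×9.81 = 544.5 N at distance d → arm d·cos49.1° → τ = 544.5·d·0.6547 clockwise.
Wall normal N at the top has arm L sinθ = 2.109 m counterclockwise, so Στ = 0 gives N·2.109 = 146.1 + 356.5·d.
ΣFy = 0 ⇒ N_floor = 704.4 N, so the maximum friction is μ_s·N_floor = 0.55×704.4 = 387.4 N. ΣFx = 0 ⇒ N_wall = f, so at the slipping point N = 387.4 N.
Substituting: 387.4×2.109 = 146.1 + 356.5·d ⇒ d = (817 − 146.1) / 356.5 = 1.88 m.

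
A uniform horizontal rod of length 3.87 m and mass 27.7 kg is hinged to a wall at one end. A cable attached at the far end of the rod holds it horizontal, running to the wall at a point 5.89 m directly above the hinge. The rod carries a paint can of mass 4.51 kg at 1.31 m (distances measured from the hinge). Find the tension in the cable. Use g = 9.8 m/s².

T ≈ 180 N

About the hinge:
Beam weight: 27.7 × 9.8 = 271.5 N down at 1.935 m → arm 1.935 m, τ = 271.5 × 1.935 = 525.4 N·m clockwise.
Paint can: 4.51 × 9.8 = 44.2 N down at 1.31 m → arm 1.31 m, τ = 44.2 × 1.31 = 57.9 N·m clockwise.
Total clockwise load moment = 583.3 N·m.
The cable tension T acts at 3.87 m; only its component perpendicular to the rod, T sinθ, produces torque. sinθ = h/√(h²+d²) = 5.89/√(5.89²+3.87²) = 0.8357.
Balancing moments: T × 3.87 × 0.8357 = 583.3, giving T = 583.3 / 3.234 = 180 N.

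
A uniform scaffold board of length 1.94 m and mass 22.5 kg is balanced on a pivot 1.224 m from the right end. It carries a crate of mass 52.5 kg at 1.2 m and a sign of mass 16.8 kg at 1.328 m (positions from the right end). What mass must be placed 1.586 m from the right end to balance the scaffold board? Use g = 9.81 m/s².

m ≈ 14.4 kg

Choose the pivot (at 1.224 m from the right end) as the axis so the support reaction has zero arm there.
Beam weight: 22.5 × 9.81 = 220.7 N down at 0.97 m → arm 0.254 m, τ = 220.7 × 0.254 = 56.06 N·m clockwise.
Crate: 52.5 × 9.81 = 515 N down at 1.2 m → arm 0.024 m, τ = 515 × 0.024 = 12.36 N·m clockwise.
Sign: 16.8 × 9.81 = 164.8 N down at 1.328 m → arm 0.104 m, τ = 164.8 × 0.104 = 17.14 N·m counterclockwise.
Net moment of known loads = 51.28 N·m clockwise.
An unknown mass m at 1.586 m has arm 0.362 m; its moment is m·g·0.362 counterclockwise.
Setting net torque to zero: m × 9.81 × 0.362 = 51.28 → m = 51.28 / (9.81 × 0.362) = 14.4 kg.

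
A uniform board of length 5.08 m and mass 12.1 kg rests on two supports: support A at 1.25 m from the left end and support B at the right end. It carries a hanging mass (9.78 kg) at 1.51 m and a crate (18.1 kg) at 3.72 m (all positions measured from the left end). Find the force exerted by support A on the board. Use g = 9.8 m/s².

Choose support B as the axis so its reaction then has zero moment arm.
Beam weight: 12.1 × 9.8 = 118.6 N down at 2.54 m → arm 2.54 m, τ = 118.6 × 2.54 = 301.2 N·m counterclockwise.
Hanging mass: 9.78 × 9.8 = 95.84 N down at 1.51 m → arm 3.57 m, τ = 95.84 × 3.57 = 342.1 N·m counterclockwise.
Crate: 18.1 × 9.8 = 177.4 N down at 3.72 m → arm 1.36 m, τ = 177.4 × 1.36 = 241.3 N·m counterclockwise.
Net load moment about support B = 884.6 N·m counterclockwise.
Reaction R at support A is upward at 1.25 m, arm 3.83 m → moment R × 3.83 clockwise.
Balancing moments: R × 3.83 = 884.6, giving R = 231 N.

R_A ≈ 231 N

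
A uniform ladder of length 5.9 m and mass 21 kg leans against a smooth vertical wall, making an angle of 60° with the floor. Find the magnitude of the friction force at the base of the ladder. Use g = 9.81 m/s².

f ≈ 59.5 N

Sum moments about the foot of the ladder (the floor normal and friction both act there and drop out).
Ladder weight 21×9.81 = 206 N acts at 2.95 m along the ladder; its horizontal arm is 2.95·cos60° = 1.475 m → τ = 303.9 N·m clockwise.
Wall normal N acts horizontally at the top; its moment arm is the height L sinθ = 5.9·sin60° = 5.11 m, counterclockwise.
Balancing moments: N × 5.11 = 303.9, giving N = 59.5 N.
ΣFx = 0: friction at the foot balances the wall's push, so f = N_wall = 59.5 N.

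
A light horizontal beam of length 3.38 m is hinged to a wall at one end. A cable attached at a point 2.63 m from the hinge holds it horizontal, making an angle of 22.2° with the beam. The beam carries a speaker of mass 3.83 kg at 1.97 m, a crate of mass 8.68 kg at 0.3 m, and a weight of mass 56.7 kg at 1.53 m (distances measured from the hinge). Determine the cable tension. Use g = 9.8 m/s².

T ≈ 956 N

Taking torques about the hinge:
Speaker: 3.83 × 9.8 = 37.53 N down at 1.97 m → arm 1.97 m, τ = 37.53 × 1.97 = 73.93 N·m clockwise.
Crate: 8.68 × 9.8 = 85.06 N down at 0.3 m → arm 0.3 m, τ = 85.06 × 0.3 = 25.52 N·m clockwise.
Weight: 56.7 × 9.8 = 555.7 N down at 1.53 m → arm 1.53 m, τ = 555.7 × 1.53 = 850.2 N·m clockwise.
Total clockwise load moment = 949.7 N·m.
The cable tension T acts at 2.63 m; only its component perpendicular to the beam, T sinθ, produces torque. sin 22.2° = 0.3778.
Στ = 0 ⇒ T × 2.63 × 0.3778 = 949.7 ⇒ T = 949.7 / 0.9936 = 956 N.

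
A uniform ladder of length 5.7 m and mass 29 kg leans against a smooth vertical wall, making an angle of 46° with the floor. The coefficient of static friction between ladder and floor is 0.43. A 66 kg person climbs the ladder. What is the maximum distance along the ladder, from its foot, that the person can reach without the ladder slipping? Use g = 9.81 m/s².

d ≈ 2.4 m

About the foot of the ladder:
Ladder weight 29×9.81 = 284.5 N acts at 2.85 m along the ladder; its horizontal arm is 2.85·cos46° = 1.98 m → τ = 563.3 N·m clockwise.
Person weight 66×9.81 = 647.5 N at distance d → arm d·cos46° → τ = 647.5·d·0.6947 clockwise.
Wall normal N at the top has arm L sinθ = 4.1 m counterclockwise, so Στ = 0 gives N·4.1 = 563.3 + 449.8·d.
ΣFy = 0 ⇒ N_floor = 932 N, so the maximum friction is μ_s·N_floor = 0.43×932 = 400.8 N. ΣFx = 0 ⇒ N_wall = f, so at the slipping point N = 400.8 N.
Substituting: 400.8×4.1 = 563.3 + 449.8·d ⇒ d = (1643 − 563.3) / 449.8 = 2.4 m.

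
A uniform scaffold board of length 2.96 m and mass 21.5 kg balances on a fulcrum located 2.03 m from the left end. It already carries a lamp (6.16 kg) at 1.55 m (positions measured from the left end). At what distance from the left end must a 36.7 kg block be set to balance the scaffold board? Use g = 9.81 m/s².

About the fulcrum (at 2.03 m from the left end):
Beam weight: 21.5 × 9.81 = 210.9 N down at 1.48 m → arm 0.55 m, τ = 210.9 × 0.55 = 116 N·m counterclockwise.
Lamp: 6.16 × 9.81 = 60.43 N down at 1.55 m → arm 0.48 m, τ = 60.43 × 0.48 = 29.01 N·m counterclockwise.
Net moment of existing loads = 145 N·m counterclockwise.
The block weighs 36.7 × 9.81 = 360 N and must supply an equal clockwise moment, so its lever arm about the fulcrum is 145 / 360 = 0.403 m.
That puts it at 2.03 + 0.403 = 2.43 m from the left end.

x ≈ 2.43 m from the left end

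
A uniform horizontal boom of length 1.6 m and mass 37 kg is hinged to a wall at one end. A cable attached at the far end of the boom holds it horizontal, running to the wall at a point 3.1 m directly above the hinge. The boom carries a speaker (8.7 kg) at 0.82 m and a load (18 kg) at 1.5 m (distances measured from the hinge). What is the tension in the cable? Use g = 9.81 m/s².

T ≈ 440 N

About the hinge:
Beam weight: 37 × 9.81 = 363 N down at 0.8 m → arm 0.8 m, τ = 363 × 0.8 = 290.4 N·m clockwise.
Speaker: 8.7 × 9.81 = 85.35 N down at 0.82 m → arm 0.82 m, τ = 85.35 × 0.82 = 69.99 N·m clockwise.
Load: 18 × 9.81 = 176.6 N down at 1.5 m → arm 1.5 m, τ = 176.6 × 1.5 = 264.9 N·m clockwise.
Total clockwise load moment = 625.3 N·m.
The cable tension T acts at 1.6 m; only its component perpendicular to the boom, T sinθ, produces torque. sinθ = h/√(h²+d²) = 3.1/√(3.1²+1.6²) = 0.8886.
Στ = 0 ⇒ T × 1.6 × 0.8886 = 625.3 ⇒ T = 625.3 / 1.422 = 440 N.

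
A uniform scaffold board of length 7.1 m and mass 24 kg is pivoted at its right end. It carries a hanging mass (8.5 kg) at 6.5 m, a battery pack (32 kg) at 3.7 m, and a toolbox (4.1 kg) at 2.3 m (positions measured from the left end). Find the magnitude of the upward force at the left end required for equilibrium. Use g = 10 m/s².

F ≈ 308 N

Taking torques about the right end:
Beam weight: 24 × 10 = 240 N down at 3.55 m → arm 3.55 m, τ = 240 × 3.55 = 852 N·m counterclockwise.
Hanging mass: 8.5 × 10 = 85 N down at 6.5 m → arm 0.6 m, τ = 85 × 0.6 = 51 N·m counterclockwise.
Battery pack: 32 × 10 = 320 N down at 3.7 m → arm 3.4 m, τ = 320 × 3.4 = 1088 N·m counterclockwise.
Toolbox: 4.1 × 10 = 41 N down at 2.3 m → arm 4.8 m, τ = 41 × 4.8 = 196.8 N·m counterclockwise.
Net moment of the loads = 2188 N·m counterclockwise.
The upward force F acts at the left end, arm 7.1 m, giving F × 7.1 clockwise.
Setting net torque to zero: F × 7.1 = 2188 → F = 2188 / 7.1 = 308 N.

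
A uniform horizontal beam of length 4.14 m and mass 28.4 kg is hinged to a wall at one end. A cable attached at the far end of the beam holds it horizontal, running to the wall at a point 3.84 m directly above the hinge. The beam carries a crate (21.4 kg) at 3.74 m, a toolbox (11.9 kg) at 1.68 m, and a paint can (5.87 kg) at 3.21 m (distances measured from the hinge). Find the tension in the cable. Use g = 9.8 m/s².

Choose the hinge as the axis so the unknown hinge reaction has zero arm there.
Beam weight: 28.4 × 9.8 = 278.3 N down at 2.07 m → arm 2.07 m, τ = 278.3 × 2.07 = 576.1 N·m clockwise.
Crate: 21.4 × 9.8 = 209.7 N down at 3.74 m → arm 3.74 m, τ = 209.7 × 3.74 = 784.3 N·m clockwise.
Toolbox: 11.9 × 9.8 = 116.6 N down at 1.68 m → arm 1.68 m, τ = 116.6 × 1.68 = 195.9 N·m clockwise.
Paint can: 5.87 × 9.8 = 57.53 N down at 3.21 m → arm 3.21 m, τ = 57.53 × 3.21 = 184.7 N·m clockwise.
Total clockwise load moment = 1741 N·m.
The cable tension T acts at 4.14 m; only its component perpendicular to the beam, T sinθ, produces torque. sinθ = h/√(h²+d²) = 3.84/√(3.84²+4.14²) = 0.68.
Στ = 0 ⇒ T × 4.14 × 0.68 = 1741 ⇒ T = 1741 / 2.815 = 618 N.

T ≈ 618 N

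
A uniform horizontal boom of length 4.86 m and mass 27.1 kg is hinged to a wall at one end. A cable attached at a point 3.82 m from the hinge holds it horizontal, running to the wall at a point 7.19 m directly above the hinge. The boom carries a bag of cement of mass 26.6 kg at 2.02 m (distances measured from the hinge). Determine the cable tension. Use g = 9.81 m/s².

T ≈ 348 N

Choose the hinge as the axis so the unknown hinge reaction has zero arm there.
Beam weight: 27.1 × 9.81 = 265.9 N down at 2.43 m → arm 2.43 m, τ = 265.9 × 2.43 = 646.1 N·m clockwise.
Bag of cement: 26.6 × 9.81 = 260.9 N down at 2.02 m → arm 2.02 m, τ = 260.9 × 2.02 = 527 N·m clockwise.
Total clockwise load moment = 1173 N·m.
The cable tension T acts at 3.82 m; only its component perpendicular to the boom, T sinθ, produces torque. sinθ = h/√(h²+d²) = 7.19/√(7.19²+3.82²) = 0.8831.
Setting net torque to zero: T × 3.82 × 0.8831 = 1173 → T = 1173 / 3.373 = 348 N.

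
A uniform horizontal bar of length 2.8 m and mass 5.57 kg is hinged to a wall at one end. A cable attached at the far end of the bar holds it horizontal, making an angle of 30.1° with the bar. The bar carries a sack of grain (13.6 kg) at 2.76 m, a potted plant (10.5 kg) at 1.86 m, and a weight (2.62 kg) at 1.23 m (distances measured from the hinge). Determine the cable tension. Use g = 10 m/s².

T ≈ 485 N

About the hinge:
Beam weight: 5.57 × 10 = 55.7 N down at 1.4 m → arm 1.4 m, τ = 55.7 × 1.4 = 77.98 N·m clockwise.
Sack of grain: 13.6 × 10 = 136 N down at 2.76 m → arm 2.76 m, τ = 136 × 2.76 = 375.4 N·m clockwise.
Potted plant: 10.5 × 10 = 105 N down at 1.86 m → arm 1.86 m, τ = 105 × 1.86 = 195.3 N·m clockwise.
Weight: 2.62 × 10 = 26.2 N down at 1.23 m → arm 1.23 m, τ = 26.2 × 1.23 = 32.23 N·m clockwise.
Total clockwise load moment = 680.9 N·m.
The cable tension T acts at 2.8 m; only its component perpendicular to the bar, T sinθ, produces torque. sin 30.1° = 0.5015.
Setting net torque to zero: T × 2.8 × 0.5015 = 680.9 → T = 680.9 / 1.404 = 485 N.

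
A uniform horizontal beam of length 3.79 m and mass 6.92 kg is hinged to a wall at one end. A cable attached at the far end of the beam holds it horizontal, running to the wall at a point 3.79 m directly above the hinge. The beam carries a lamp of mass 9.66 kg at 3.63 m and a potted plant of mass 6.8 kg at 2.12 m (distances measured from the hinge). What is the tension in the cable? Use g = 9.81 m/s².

T ≈ 229 N

Taking torques about the hinge:
Beam weight: 6.92 × 9.81 = 67.89 N down at 1.895 m → arm 1.895 m, τ = 67.89 × 1.895 = 128.7 N·m clockwise.
Lamp: 9.66 × 9.81 = 94.76 N down at 3.63 m → arm 3.63 m, τ = 94.76 × 3.63 = 344 N·m clockwise.
Potted plant: 6.8 × 9.81 = 66.71 N down at 2.12 m → arm 2.12 m, τ = 66.71 × 2.12 = 141.4 N·m clockwise.
Total clockwise load moment = 614.1 N·m.
The cable tension T acts at 3.79 m; only its component perpendicular to the beam, T sinθ, produces torque. sinθ = h/√(h²+d²) = 3.79/√(3.79²+3.79²) = 0.7071.
Στ = 0 ⇒ T × 3.79 × 0.7071 = 614.1 ⇒ T = 614.1 / 2.68 = 229 N.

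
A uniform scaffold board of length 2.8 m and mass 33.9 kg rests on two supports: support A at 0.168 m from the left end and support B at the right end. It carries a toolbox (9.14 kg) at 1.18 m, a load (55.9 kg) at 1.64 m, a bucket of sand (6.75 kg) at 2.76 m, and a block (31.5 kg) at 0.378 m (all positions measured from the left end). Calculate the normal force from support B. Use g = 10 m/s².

About support A:
Beam weight: 33.9 × 10 = 339 N down at 1.4 m → arm 1.232 m, τ = 339 × 1.232 = 417.6 N·m clockwise.
Toolbox: 9.14 × 10 = 91.4 N down at 1.18 m → arm 1.012 m, τ = 91.4 × 1.012 = 92.5 N·m clockwise.
Load: 55.9 × 10 = 559 N down at 1.64 m → arm 1.472 m, τ = 559 × 1.472 = 822.8 N·m clockwise.
Bucket of sand: 6.75 × 10 = 67.5 N down at 2.76 m → arm 2.592 m, τ = 67.5 × 2.592 = 175 N·m clockwise.
Block: 31.5 × 10 = 315 N down at 0.378 m → arm 0.21 m, τ = 315 × 0.21 = 66.15 N·m clockwise.
Net load moment about support A = 1574 N·m clockwise.
Reaction R at support B is upward at 2.8 m, arm 2.632 m → moment R × 2.632 counterclockwise.
Στ = 0 ⇒ R × 2.632 = 1574 ⇒ R = 598 N.

R_B ≈ 598 N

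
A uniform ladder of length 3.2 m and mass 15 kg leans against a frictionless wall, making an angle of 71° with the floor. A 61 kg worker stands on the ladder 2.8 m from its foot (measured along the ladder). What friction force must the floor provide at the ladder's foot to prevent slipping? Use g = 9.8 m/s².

About the foot of the ladder:
Ladder weight 15×9.8 = 147 N acts at 1.6 m along the ladder; its horizontal arm is 1.6·cos71° = 0.5209 m → τ = 76.57 N·m clockwise.
Worker: 61×9.8 = 597.8 N at 2.8 m → arm 0.9116 m → τ = 545 N·m clockwise.
Wall normal N acts horizontally at the top; its moment arm is the height L sinθ = 3.2·sin71° = 3.026 m, counterclockwise.
Setting net torque to zero: N × 3.026 = 621.6 → N = 205 N.
ΣFx = 0: friction at the foot balances the wall's push, so f = N_wall = 205 N.

f ≈ 205 N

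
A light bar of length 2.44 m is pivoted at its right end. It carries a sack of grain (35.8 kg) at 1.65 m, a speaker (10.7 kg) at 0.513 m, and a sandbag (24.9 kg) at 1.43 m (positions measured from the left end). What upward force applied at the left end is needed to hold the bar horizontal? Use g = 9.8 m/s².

Choose the right end as the axis so the unknown pivot reaction has zero arm there.
Sack of grain: 35.8 × 9.8 = 350.8 N down at 1.65 m → arm 0.79 m, τ = 350.8 × 0.79 = 277.1 N·m counterclockwise.
Speaker: 10.7 × 9.8 = 104.9 N down at 0.513 m → arm 1.927 m, τ = 104.9 × 1.927 = 202.1 N·m counterclockwise.
Sandbag: 24.9 × 9.8 = 244 N down at 1.43 m → arm 1.01 m, τ = 244 × 1.01 = 246.4 N·m counterclockwise.
Net moment of the loads = 725.6 N·m counterclockwise.
The upward force F acts at the left end, arm 2.44 m, giving F × 2.44 clockwise.
Setting net torque to zero: F × 2.44 = 725.6 → F = 725.6 / 2.44 = 297 N.

F ≈ 297 N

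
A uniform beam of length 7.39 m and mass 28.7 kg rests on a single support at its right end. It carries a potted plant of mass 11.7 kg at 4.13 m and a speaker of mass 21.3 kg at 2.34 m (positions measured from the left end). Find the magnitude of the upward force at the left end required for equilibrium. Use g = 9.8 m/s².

Taking torques about the right end:
Beam weight: 28.7 × 9.8 = 281.3 N down at 3.695 m → arm 3.695 m, τ = 281.3 × 3.695 = 1039 N·m counterclockwise.
Potted plant: 11.7 × 9.8 = 114.7 N down at 4.13 m → arm 3.26 m, τ = 114.7 × 3.26 = 373.9 N·m counterclockwise.
Speaker: 21.3 × 9.8 = 208.7 N down at 2.34 m → arm 5.05 m, τ = 208.7 × 5.05 = 1054 N·m counterclockwise.
Net moment of the loads = 2467 N·m counterclockwise.
The upward force F acts at the left end, arm 7.39 m, giving F × 7.39 clockwise.
Setting net torque to zero: F × 7.39 = 2467 → F = 2467 / 7.39 = 334 N.

F ≈ 334 N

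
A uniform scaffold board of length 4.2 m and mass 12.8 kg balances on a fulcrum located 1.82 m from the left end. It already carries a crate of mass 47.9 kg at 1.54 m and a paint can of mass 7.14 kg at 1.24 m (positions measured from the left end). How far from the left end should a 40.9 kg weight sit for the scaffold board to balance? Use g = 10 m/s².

x ≈ 2.16 m from the left end

Choose the fulcrum (at 1.82 m from the left end) as the axis so the support reaction has zero arm there.
Beam weight: 12.8 × 10 = 128 N down at 2.1 m → arm 0.28 m, τ = 128 × 0.28 = 35.84 N·m clockwise.
Crate: 47.9 × 10 = 479 N down at 1.54 m → arm 0.28 m, τ = 479 × 0.28 = 134.1 N·m counterclockwise.
Paint can: 7.14 × 10 = 71.4 N down at 1.24 m → arm 0.58 m, τ = 71.4 × 0.58 = 41.41 N·m counterclockwise.
Net moment of existing loads = 139.7 N·m counterclockwise.
The weight weighs 40.9 × 10 = 409 N and must supply an equal clockwise moment, so its lever arm about the fulcrum is 139.7 / 409 = 0.342 m.
That puts it at 1.82 + 0.342 = 2.16 m from the left end.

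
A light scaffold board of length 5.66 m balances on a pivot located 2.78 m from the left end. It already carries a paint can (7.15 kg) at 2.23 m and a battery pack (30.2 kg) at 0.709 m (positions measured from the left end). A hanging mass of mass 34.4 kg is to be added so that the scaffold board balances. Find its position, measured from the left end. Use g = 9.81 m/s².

Choose the pivot (at 2.78 m from the left end) as the axis so the support reaction has zero arm there.
Paint can: 7.15 × 9.81 = 70.14 N down at 2.23 m → arm 0.55 m, τ = 70.14 × 0.55 = 38.58 N·m counterclockwise.
Battery pack: 30.2 × 9.81 = 296.3 N down at 0.709 m → arm 2.071 m, τ = 296.3 × 2.071 = 613.6 N·m counterclockwise.
Net moment of existing loads = 652.2 N·m counterclockwise.
The hanging mass weighs 34.4 × 9.81 = 337.5 N and must supply an equal clockwise moment, so its lever arm about the pivot is 652.2 / 337.5 = 1.93 m.
That puts it at 2.78 + 1.93 = 4.71 m from the left end.

x ≈ 4.71 m from the left end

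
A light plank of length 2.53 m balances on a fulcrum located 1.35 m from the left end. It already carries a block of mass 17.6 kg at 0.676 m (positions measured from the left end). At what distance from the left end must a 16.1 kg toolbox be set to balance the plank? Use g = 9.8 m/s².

x ≈ 2.09 m from the left end

Take moments about the fulcrum (at 1.35 m from the left end).
Block: 17.6 × 9.8 = 172.5 N down at 0.676 m → arm 0.674 m, τ = 172.5 × 0.674 = 116.3 N·m counterclockwise.
Net moment of existing loads = 116.3 N·m counterclockwise.
The toolbox weighs 16.1 × 9.8 = 157.8 N and must supply an equal clockwise moment, so its lever arm about the fulcrum is 116.3 / 157.8 = 0.737 m.
That puts it at 1.35 + 0.737 = 2.09 m from the left end.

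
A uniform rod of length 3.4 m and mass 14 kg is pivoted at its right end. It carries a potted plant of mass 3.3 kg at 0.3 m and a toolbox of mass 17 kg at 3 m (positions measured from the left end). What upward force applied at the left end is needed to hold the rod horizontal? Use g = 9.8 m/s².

Sum moments about the right end (the unknown pivot reaction has zero arm there).
Beam weight: 14 × 9.8 = 137.2 N down at 1.7 m → arm 1.7 m, τ = 137.2 × 1.7 = 233.2 N·m counterclockwise.
Potted plant: 3.3 × 9.8 = 32.34 N down at 0.3 m → arm 3.1 m, τ = 32.34 × 3.1 = 100.3 N·m counterclockwise.
Toolbox: 17 × 9.8 = 166.6 N down at 3 m → arm 0.4 m, τ = 166.6 × 0.4 = 66.64 N·m counterclockwise.
Net moment of the loads = 400.1 N·m counterclockwise.
The upward force F acts at the left end, arm 3.4 m, giving F × 3.4 clockwise.
For rotational equilibrium, F × 3.4 = 400.1, so F = 400.1 / 3.4 = 118 N.

F ≈ 118 N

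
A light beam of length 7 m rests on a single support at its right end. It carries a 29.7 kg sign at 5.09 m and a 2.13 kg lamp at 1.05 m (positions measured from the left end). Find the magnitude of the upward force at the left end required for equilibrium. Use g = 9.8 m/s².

F ≈ 97.2 N

Take moments about the right end.
Sign: 29.7 × 9.8 = 291.1 N down at 5.09 m → arm 1.91 m, τ = 291.1 × 1.91 = 556 N·m counterclockwise.
Lamp: 2.13 × 9.8 = 20.87 N down at 1.05 m → arm 5.95 m, τ = 20.87 × 5.95 = 124.2 N·m counterclockwise.
Net moment of the loads = 680.2 N·m counterclockwise.
The upward force F acts at the left end, arm 7 m, giving F × 7 clockwise.
For rotational equilibrium, F × 7 = 680.2, so F = 680.2 / 7 = 97.2 N.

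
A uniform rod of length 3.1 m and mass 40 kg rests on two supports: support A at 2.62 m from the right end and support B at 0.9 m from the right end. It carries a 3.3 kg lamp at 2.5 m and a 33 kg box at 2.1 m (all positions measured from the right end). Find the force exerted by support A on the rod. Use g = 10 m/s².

R_A ≈ 412 N

Taking torques about support B:
Beam weight: 40 × 10 = 400 N down at 1.55 m → arm 0.65 m, τ = 400 × 0.65 = 260 N·m counterclockwise.
Lamp: 3.3 × 10 = 33 N down at 2.5 m → arm 1.6 m, τ = 33 × 1.6 = 52.8 N·m counterclockwise.
Box: 33 × 10 = 330 N down at 2.1 m → arm 1.2 m, τ = 330 × 1.2 = 396 N·m counterclockwise.
Net load moment about support B = 708.8 N·m counterclockwise.
Reaction R at support A is upward at 2.62 m, arm 1.72 m → moment R × 1.72 clockwise.
For rotational equilibrium, R × 1.72 = 708.8, so R = 412 N.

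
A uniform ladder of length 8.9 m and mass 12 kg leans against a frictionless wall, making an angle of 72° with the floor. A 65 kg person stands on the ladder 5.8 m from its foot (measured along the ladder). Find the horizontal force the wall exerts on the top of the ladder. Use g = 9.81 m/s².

N_wall ≈ 154 N

About the foot of the ladder:
Ladder weight 12×9.81 = 117.7 N acts at 4.45 m along the ladder; its horizontal arm is 4.45·cos72° = 1.375 m → τ = 161.8 N·m clockwise.
Person: 65×9.81 = 637.6 N at 5.8 m → arm 1.792 m → τ = 1143 N·m clockwise.
Wall normal N acts horizontally at the top; its moment arm is the height L sinθ = 8.9·sin72° = 8.464 m, counterclockwise.
Στ = 0 ⇒ N × 8.464 = 1305 ⇒ N = 154 N.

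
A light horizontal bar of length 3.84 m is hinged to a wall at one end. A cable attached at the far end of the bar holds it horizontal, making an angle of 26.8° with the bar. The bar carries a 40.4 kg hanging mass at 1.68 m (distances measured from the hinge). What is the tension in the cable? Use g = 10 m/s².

Choose the hinge as the axis so the unknown hinge reaction has zero arm there.
Hanging mass: 40.4 × 10 = 404 N down at 1.68 m → arm 1.68 m, τ = 404 × 1.68 = 678.7 N·m clockwise.
Total clockwise load moment = 678.7 N·m.
The cable tension T acts at 3.84 m; only its component perpendicular to the bar, T sinθ, produces torque. sin 26.8° = 0.4509.
Balancing moments: T × 3.84 × 0.4509 = 678.7, giving T = 678.7 / 1.731 = 392 N.

T ≈ 392 N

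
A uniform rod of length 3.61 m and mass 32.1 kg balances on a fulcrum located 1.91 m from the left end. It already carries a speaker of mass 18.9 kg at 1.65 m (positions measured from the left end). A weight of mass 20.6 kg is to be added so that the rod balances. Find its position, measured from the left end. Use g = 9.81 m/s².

x ≈ 2.31 m from the left end

About the fulcrum (at 1.91 m from the left end):
Beam weight: 32.1 × 9.81 = 314.9 N down at 1.805 m → arm 0.105 m, τ = 314.9 × 0.105 = 33.06 N·m counterclockwise.
Speaker: 18.9 × 9.81 = 185.4 N down at 1.65 m → arm 0.26 m, τ = 185.4 × 0.26 = 48.2 N·m counterclockwise.
Net moment of existing loads = 81.26 N·m counterclockwise.
The weight weighs 20.6 × 9.81 = 202.1 N and must supply an equal clockwise moment, so its lever arm about the fulcrum is 81.26 / 202.1 = 0.402 m.
That puts it at 1.91 + 0.402 = 2.31 m from the left end.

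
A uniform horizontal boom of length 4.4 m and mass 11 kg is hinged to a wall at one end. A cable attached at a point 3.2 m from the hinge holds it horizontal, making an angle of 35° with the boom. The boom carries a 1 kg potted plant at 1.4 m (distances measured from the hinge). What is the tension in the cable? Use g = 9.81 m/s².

About the hinge:
Beam weight: 11 × 9.81 = 107.9 N down at 2.2 m → arm 2.2 m, τ = 107.9 × 2.2 = 237.4 N·m clockwise.
Potted plant: 1 × 9.81 = 9.81 N down at 1.4 m → arm 1.4 m, τ = 9.81 × 1.4 = 13.73 N·m clockwise.
Total clockwise load moment = 251.1 N·m.
The cable tension T acts at 3.2 m; only its component perpendicular to the boom, T sinθ, produces torque. sin 35° = 0.5736.
Στ = 0 ⇒ T × 3.2 × 0.5736 = 251.1 ⇒ T = 251.1 / 1.836 = 137 N.

T ≈ 137 N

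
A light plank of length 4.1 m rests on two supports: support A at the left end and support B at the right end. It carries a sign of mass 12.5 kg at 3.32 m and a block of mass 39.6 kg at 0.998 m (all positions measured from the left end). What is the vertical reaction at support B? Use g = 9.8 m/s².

R_B ≈ 194 N

Taking torques about support A:
Sign: 12.5 × 9.8 = 122.5 N down at 3.32 m → arm 3.32 m, τ = 122.5 × 3.32 = 406.7 N·m clockwise.
Block: 39.6 × 9.8 = 388.1 N down at 0.998 m → arm 0.998 m, τ = 388.1 × 0.998 = 387.3 N·m clockwise.
Net load moment about support A = 794 N·m clockwise.
Reaction R at support B is upward at 4.1 m, arm 4.1 m → moment R × 4.1 counterclockwise.
Setting net torque to zero: R × 4.1 = 794 → R = 194 N.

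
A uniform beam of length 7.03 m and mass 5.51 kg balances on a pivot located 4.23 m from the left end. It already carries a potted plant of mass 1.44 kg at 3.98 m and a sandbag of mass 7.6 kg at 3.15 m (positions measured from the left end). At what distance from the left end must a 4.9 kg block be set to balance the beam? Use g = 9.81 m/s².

Take moments about the pivot (at 4.23 m from the left end).
Beam weight: 5.51 × 9.81 = 54.05 N down at 3.515 m → arm 0.715 m, τ = 54.05 × 0.715 = 38.65 N·m counterclockwise.
Potted plant: 1.44 × 9.81 = 14.13 N down at 3.98 m → arm 0.25 m, τ = 14.13 × 0.25 = 3.533 N·m counterclockwise.
Sandbag: 7.6 × 9.81 = 74.56 N down at 3.15 m → arm 1.08 m, τ = 74.56 × 1.08 = 80.52 N·m counterclockwise.
Net moment of existing loads = 122.7 N·m counterclockwise.
The block weighs 4.9 × 9.81 = 48.07 N and must supply an equal clockwise moment, so its lever arm about the pivot is 122.7 / 48.07 = 2.55 m.
That puts it at 4.23 + 2.55 = 6.78 m from the left end.

x ≈ 6.78 m from the left end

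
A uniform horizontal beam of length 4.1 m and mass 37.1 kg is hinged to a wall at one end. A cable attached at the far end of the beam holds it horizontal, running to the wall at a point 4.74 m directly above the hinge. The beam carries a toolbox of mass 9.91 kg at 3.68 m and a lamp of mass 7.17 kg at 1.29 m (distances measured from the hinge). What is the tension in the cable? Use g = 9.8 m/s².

Taking torques about the hinge:
Beam weight: 37.1 × 9.8 = 363.6 N down at 2.05 m → arm 2.05 m, τ = 363.6 × 2.05 = 745.4 N·m clockwise.
Toolbox: 9.91 × 9.8 = 97.12 N down at 3.68 m → arm 3.68 m, τ = 97.12 × 3.68 = 357.4 N·m clockwise.
Lamp: 7.17 × 9.8 = 70.27 N down at 1.29 m → arm 1.29 m, τ = 70.27 × 1.29 = 90.65 N·m clockwise.
Total clockwise load moment = 1193 N·m.
The cable tension T acts at 4.1 m; only its component perpendicular to the beam, T sinθ, produces torque. sinθ = h/√(h²+d²) = 4.74/√(4.74²+4.1²) = 0.7563.
Στ = 0 ⇒ T × 4.1 × 0.7563 = 1193 ⇒ T = 1193 / 3.101 = 385 N.

T ≈ 385 N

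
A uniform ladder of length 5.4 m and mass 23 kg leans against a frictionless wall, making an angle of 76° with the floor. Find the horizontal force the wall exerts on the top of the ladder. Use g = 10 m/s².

Choose the foot of the ladder as the axis so the floor normal and friction both act there and drop out.
Ladder weight 23×10 = 230 N acts at 2.7 m along the ladder; its horizontal arm is 2.7·cos76° = 0.6532 m → τ = 150.2 N·m clockwise.
Wall normal N acts horizontally at the top; its moment arm is the height L sinθ = 5.4·sin76° = 5.24 m, counterclockwise.
Balancing moments: N × 5.24 = 150.2, giving N = 28.7 N.

N_wall ≈ 28.7 N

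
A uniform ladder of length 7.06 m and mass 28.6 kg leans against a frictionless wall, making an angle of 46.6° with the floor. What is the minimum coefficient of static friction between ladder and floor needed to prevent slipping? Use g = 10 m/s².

Take moments about the foot of the ladder.
Ladder weight 28.6×10 = 286 N acts at 3.53 m along the ladder; its horizontal arm is 3.53·cos46.6° = 2.425 m → τ = 693.5 N·m clockwise.
Wall normal N acts horizontally at the top; its moment arm is the height L sinθ = 7.06·sin46.6° = 5.13 m, counterclockwise.
For rotational equilibrium, N × 5.13 = 693.5, so N = 135.2 N.
ΣFx = 0 ⇒ f = N_wall = 135.2 N. ΣFy = 0 ⇒ N_floor = 286 N.
μ_min = f / N_floor = 135.2 / 286 = 0.473.

μ_min ≈ 0.473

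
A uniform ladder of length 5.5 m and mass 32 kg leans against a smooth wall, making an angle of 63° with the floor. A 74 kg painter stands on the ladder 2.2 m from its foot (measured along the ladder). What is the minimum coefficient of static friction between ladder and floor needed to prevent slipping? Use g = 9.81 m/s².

Take moments about the foot of the ladder.
Ladder weight 32×9.81 = 313.9 N acts at 2.75 m along the ladder; its horizontal arm is 2.75·cos63° = 1.248 m → τ = 391.7 N·m clockwise.
Painter: 74×9.81 = 725.9 N at 2.2 m → arm 0.9988 m → τ = 725 N·m clockwise.
Wall normal N acts horizontally at the top; its moment arm is the height L sinθ = 5.5·sin63° = 4.901 m, counterclockwise.
Balancing moments: N × 4.901 = 1117, giving N = 227.9 N.
ΣFx = 0 ⇒ f = N_wall = 227.9 N. ΣFy = 0 ⇒ N_floor = 1040 N.
μ_min = f / N_floor = 227.9 / 1040 = 0.219.

μ_min ≈ 0.219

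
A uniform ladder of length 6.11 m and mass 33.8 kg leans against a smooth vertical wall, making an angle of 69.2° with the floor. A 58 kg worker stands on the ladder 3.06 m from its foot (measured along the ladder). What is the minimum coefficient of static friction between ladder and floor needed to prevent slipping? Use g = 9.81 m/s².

μ_min ≈ 0.19

Sum moments about the foot of the ladder (the floor normal and friction both act there and drop out).
Ladder weight 33.8×9.81 = 331.6 N acts at 3.055 m along the ladder; its horizontal arm is 3.055·cos69.2° = 1.085 m → τ = 359.8 N·m clockwise.
Worker: 58×9.81 = 569 N at 3.06 m → arm 1.087 m → τ = 618.5 N·m clockwise.
Wall normal N acts horizontally at the top; its moment arm is the height L sinθ = 6.11·sin69.2° = 5.712 m, counterclockwise.
For rotational equilibrium, N × 5.712 = 978.3, so N = 171.3 N.
ΣFx = 0 ⇒ f = N_wall = 171.3 N. ΣFy = 0 ⇒ N_floor = 900.6 N.
μ_min = f / N_floor = 171.3 / 900.6 = 0.19.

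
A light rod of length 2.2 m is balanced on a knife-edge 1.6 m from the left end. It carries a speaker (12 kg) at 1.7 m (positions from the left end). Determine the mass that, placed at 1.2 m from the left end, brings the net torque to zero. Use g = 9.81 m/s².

Sum moments about the knife-edge (at 1.6 m from the left end) (the support reaction has zero arm there).
Speaker: 12 × 9.81 = 117.7 N down at 1.7 m → arm 0.1 m, τ = 117.7 × 0.1 = 11.77 N·m clockwise.
Net moment of known loads = 11.77 N·m clockwise.
An unknown mass m at 1.2 m has arm 0.4 m; its moment is m·g·0.4 counterclockwise.
Setting net torque to zero: m × 9.81 × 0.4 = 11.77 → m = 11.77 / (9.81 × 0.4) = 3 kg.

m ≈ 3 kg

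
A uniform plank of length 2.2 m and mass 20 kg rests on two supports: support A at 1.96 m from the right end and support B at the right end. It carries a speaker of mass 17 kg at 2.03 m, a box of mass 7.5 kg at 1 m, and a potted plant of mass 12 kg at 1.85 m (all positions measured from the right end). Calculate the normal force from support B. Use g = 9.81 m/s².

R_B ≈ 123 N

Take moments about support A.
Beam weight: 20 × 9.81 = 196.2 N down at 1.1 m → arm 0.86 m, τ = 196.2 × 0.86 = 168.7 N·m clockwise.
Speaker: 17 × 9.81 = 166.8 N down at 2.03 m → arm 0.07 m, τ = 166.8 × 0.07 = 11.68 N·m counterclockwise.
Box: 7.5 × 9.81 = 73.58 N down at 1 m → arm 0.96 m, τ = 73.58 × 0.96 = 70.64 N·m clockwise.
Potted plant: 12 × 9.81 = 117.7 N down at 1.85 m → arm 0.11 m, τ = 117.7 × 0.11 = 12.95 N·m clockwise.
Net load moment about support A = 240.6 N·m clockwise.
Reaction R at support B is upward at 0 m, arm 1.96 m → moment R × 1.96 counterclockwise.
Στ = 0 ⇒ R × 1.96 = 240.6 ⇒ R = 123 N.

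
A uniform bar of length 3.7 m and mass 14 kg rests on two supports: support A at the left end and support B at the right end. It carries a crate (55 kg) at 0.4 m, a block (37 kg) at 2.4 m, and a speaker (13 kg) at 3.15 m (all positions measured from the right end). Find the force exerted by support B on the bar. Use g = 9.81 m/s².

R_B ≈ 696 N

Sum moments about support A (its reaction then has zero moment arm).
Beam weight: 14 × 9.81 = 137.3 N down at 1.85 m → arm 1.85 m, τ = 137.3 × 1.85 = 254 N·m clockwise.
Crate: 55 × 9.81 = 539.6 N down at 0.4 m → arm 3.3 m, τ = 539.6 × 3.3 = 1781 N·m clockwise.
Block: 37 × 9.81 = 363 N down at 2.4 m → arm 1.3 m, τ = 363 × 1.3 = 471.9 N·m clockwise.
Speaker: 13 × 9.81 = 127.5 N down at 3.15 m → arm 0.55 m, τ = 127.5 × 0.55 = 70.12 N·m clockwise.
Net load moment about support A = 2577 N·m clockwise.
Reaction R at support B is upward at 0 m, arm 3.7 m → moment R × 3.7 counterclockwise.
Στ = 0 ⇒ R × 3.7 = 2577 ⇒ R = 696 N.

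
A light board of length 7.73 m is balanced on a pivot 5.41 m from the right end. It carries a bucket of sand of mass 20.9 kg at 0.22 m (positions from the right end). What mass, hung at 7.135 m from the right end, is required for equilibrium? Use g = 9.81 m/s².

m ≈ 62.9 kg

About the pivot (at 5.41 m from the right end):
Bucket of sand: 20.9 × 9.81 = 205 N down at 0.22 m → arm 5.19 m, τ = 205 × 5.19 = 1064 N·m clockwise.
Net moment of known loads = 1064 N·m clockwise.
An unknown mass m at 7.135 m has arm 1.725 m; its moment is m·g·1.725 counterclockwise.
Balancing moments: m × 9.81 × 1.725 = 1064, giving m = 1064 / (9.81 × 1.725) = 62.9 kg.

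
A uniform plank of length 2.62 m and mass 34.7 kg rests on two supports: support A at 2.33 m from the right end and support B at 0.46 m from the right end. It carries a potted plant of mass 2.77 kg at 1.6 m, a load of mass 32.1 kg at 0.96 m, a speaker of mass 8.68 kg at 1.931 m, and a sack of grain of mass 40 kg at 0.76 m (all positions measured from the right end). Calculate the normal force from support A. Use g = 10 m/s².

R_A ≈ 393 N

Sum moments about support B (its reaction then has zero moment arm).
Beam weight: 34.7 × 10 = 347 N down at 1.31 m → arm 0.85 m, τ = 347 × 0.85 = 294.9 N·m counterclockwise.
Potted plant: 2.77 × 10 = 27.7 N down at 1.6 m → arm 1.14 m, τ = 27.7 × 1.14 = 31.58 N·m counterclockwise.
Load: 32.1 × 10 = 321 N down at 0.96 m → arm 0.5 m, τ = 321 × 0.5 = 160.5 N·m counterclockwise.
Speaker: 8.68 × 10 = 86.8 N down at 1.931 m → arm 1.471 m, τ = 86.8 × 1.471 = 127.7 N·m counterclockwise.
Sack of grain: 40 × 10 = 400 N down at 0.76 m → arm 0.3 m, τ = 400 × 0.3 = 120 N·m counterclockwise.
Net load moment about support B = 734.7 N·m counterclockwise.
Reaction R at support A is upward at 2.33 m, arm 1.87 m → moment R × 1.87 clockwise.
Στ = 0 ⇒ R × 1.87 = 734.7 ⇒ R = 393 N.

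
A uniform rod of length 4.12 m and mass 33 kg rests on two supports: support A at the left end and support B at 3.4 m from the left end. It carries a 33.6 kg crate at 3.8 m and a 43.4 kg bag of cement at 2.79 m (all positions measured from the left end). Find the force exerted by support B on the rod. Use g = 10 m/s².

Choose support A as the axis so its reaction then has zero moment arm.
Beam weight: 33 × 10 = 330 N down at 2.06 m → arm 2.06 m, τ = 330 × 2.06 = 679.8 N·m clockwise.
Crate: 33.6 × 10 = 336 N down at 3.8 m → arm 3.8 m, τ = 336 × 3.8 = 1277 N·m clockwise.
Bag of cement: 43.4 × 10 = 434 N down at 2.79 m → arm 2.79 m, τ = 434 × 2.79 = 1211 N·m clockwise.
Net load moment about support A = 3168 N·m clockwise.
Reaction R at support B is upward at 3.4 m, arm 3.4 m → moment R × 3.4 counterclockwise.
Στ = 0 ⇒ R × 3.4 = 3168 ⇒ R = 932 N.

R_B ≈ 932 N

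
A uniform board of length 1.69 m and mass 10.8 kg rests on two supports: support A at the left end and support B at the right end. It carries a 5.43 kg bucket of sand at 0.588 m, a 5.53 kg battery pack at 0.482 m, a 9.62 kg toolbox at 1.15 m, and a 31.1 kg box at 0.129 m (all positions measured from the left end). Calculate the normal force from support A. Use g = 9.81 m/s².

About support B:
Beam weight: 10.8 × 9.81 = 105.9 N down at 0.845 m → arm 0.845 m, τ = 105.9 × 0.845 = 89.49 N·m counterclockwise.
Bucket of sand: 5.43 × 9.81 = 53.27 N down at 0.588 m → arm 1.102 m, τ = 53.27 × 1.102 = 58.7 N·m counterclockwise.
Battery pack: 5.53 × 9.81 = 54.25 N down at 0.482 m → arm 1.208 m, τ = 54.25 × 1.208 = 65.53 N·m counterclockwise.
Toolbox: 9.62 × 9.81 = 94.37 N down at 1.15 m → arm 0.54 m, τ = 94.37 × 0.54 = 50.96 N·m counterclockwise.
Box: 31.1 × 9.81 = 305.1 N down at 0.129 m → arm 1.561 m, τ = 305.1 × 1.561 = 476.3 N·m counterclockwise.
Net load moment about support B = 741 N·m counterclockwise.
Reaction R at support A is upward at 0 m, arm 1.69 m → moment R × 1.69 clockwise.
Balancing moments: R × 1.69 = 741, giving R = 438 N.

R_A ≈ 438 N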